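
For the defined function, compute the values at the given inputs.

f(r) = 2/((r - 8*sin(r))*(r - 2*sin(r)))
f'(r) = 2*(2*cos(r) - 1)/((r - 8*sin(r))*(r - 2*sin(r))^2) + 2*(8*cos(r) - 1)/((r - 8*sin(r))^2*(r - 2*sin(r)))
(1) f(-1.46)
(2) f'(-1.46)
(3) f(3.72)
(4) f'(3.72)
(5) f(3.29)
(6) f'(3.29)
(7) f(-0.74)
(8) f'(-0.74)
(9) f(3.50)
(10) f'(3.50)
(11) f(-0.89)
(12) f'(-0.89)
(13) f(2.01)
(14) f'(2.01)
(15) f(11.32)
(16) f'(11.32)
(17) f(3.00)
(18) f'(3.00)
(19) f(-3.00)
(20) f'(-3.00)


(1) = 0.58
(2) = -0.87
(3) = 0.05
(4) = -0.08
(5) = 0.12
(6) = -0.35
(7) = 0.71
(8) = 1.30
(9) = 0.08
(10) = -0.15
(11) = 0.57
(12) = 0.65
(13) = -1.91
(14) = 16.11
(15) = 0.01
(16) = 0.00
(17) = 0.39
(18) = -2.31
(19) = 0.39
(20) = 2.31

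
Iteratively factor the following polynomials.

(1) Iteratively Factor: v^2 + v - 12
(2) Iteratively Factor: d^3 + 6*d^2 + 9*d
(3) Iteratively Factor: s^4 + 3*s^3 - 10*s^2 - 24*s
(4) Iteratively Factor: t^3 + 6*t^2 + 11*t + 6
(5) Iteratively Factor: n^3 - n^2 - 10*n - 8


(1) = (v - 3)*(v + 4)
(2) = (d + 3)*(d^2 + 3*d) = (d + 3)^2*(d)
(3) = (s + 2)*(s^3 + s^2 - 12*s) = (s - 3)*(s + 2)*(s^2 + 4*s) = s*(s - 3)*(s + 2)*(s + 4)
(4) = (t + 1)*(t^2 + 5*t + 6) = (t + 1)*(t + 3)*(t + 2)
(5) = (n - 4)*(n^2 + 3*n + 2) = (n - 4)*(n + 2)*(n + 1)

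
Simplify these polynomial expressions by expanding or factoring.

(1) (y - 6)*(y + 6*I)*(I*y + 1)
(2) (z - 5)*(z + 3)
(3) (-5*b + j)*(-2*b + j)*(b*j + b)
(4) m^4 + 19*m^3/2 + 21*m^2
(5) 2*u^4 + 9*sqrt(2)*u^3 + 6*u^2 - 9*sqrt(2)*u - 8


(1) = I*y^3 - 5*y^2 - 6*I*y^2 + 30*y + 6*I*y - 36*I
(2) = z^2 - 2*z - 15
(3) = 10*b^3*j + 10*b^3 - 7*b^2*j^2 - 7*b^2*j + b*j^3 + b*j^2
(4) = m^2*(m + 7/2)*(m + 6)
(5) = (u - 1)*(u + 4*sqrt(2))*(sqrt(2)*u + 1)*(sqrt(2)*u + sqrt(2))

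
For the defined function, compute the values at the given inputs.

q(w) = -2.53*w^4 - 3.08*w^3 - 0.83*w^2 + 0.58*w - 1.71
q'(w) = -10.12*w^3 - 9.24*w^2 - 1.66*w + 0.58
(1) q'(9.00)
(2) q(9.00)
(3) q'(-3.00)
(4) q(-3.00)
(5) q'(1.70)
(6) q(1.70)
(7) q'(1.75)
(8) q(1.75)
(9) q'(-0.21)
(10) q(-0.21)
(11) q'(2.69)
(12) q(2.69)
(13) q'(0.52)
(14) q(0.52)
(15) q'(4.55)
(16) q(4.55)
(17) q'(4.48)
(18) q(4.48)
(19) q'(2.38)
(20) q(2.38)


(1) = -8140.28
(2) = -18908.37
(3) = 195.64
(4) = -132.69
(5) = -78.67
(6) = -39.39
(7) = -84.86
(8) = -43.47
(9) = 0.61
(10) = -1.84
(11) = -267.73
(12) = -198.58
(13) = -4.20
(14) = -2.25
(15) = -1151.53
(16) = -1390.72
(17) = -1102.25
(18) = -1311.85
(19) = -192.14
(20) = -127.73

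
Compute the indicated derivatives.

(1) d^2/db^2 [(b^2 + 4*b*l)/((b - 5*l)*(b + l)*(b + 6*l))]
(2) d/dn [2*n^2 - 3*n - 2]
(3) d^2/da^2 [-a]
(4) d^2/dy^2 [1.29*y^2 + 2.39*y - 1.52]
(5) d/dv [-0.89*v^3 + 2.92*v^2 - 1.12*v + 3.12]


(1) = 2*(b^6 + 12*b^5*l + 111*b^4*l^2 + 400*b^3*l^3 + 900*b^2*l^4 + 720*b*l^5 - 2580*l^6)/(b^9 + 6*b^8*l - 75*b^7*l^2 - 430*b^6*l^3 + 1815*b^5*l^4 + 9906*b^4*l^5 - 11249*b^3*l^6 - 70290*b^2*l^7 - 78300*b*l^8 - 27000*l^9)
(2) = 4*n - 3
(3) = 0
(4) = 2.58000000000000
(5) = -2.67*v^2 + 5.84*v - 1.12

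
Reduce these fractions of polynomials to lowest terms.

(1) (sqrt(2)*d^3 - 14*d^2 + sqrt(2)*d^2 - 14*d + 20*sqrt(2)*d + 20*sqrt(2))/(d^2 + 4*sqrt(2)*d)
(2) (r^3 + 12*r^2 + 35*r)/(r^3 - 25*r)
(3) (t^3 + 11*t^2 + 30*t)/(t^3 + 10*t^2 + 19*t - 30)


(1) = (sqrt(2)*d^3 + d^2*(-14 + sqrt(2)) + d*(-14 + 20*sqrt(2)) + 20*sqrt(2))/(d^2 + 4*sqrt(2)*d)
(2) = (r + 7)/(r - 5)
(3) = t/(t - 1)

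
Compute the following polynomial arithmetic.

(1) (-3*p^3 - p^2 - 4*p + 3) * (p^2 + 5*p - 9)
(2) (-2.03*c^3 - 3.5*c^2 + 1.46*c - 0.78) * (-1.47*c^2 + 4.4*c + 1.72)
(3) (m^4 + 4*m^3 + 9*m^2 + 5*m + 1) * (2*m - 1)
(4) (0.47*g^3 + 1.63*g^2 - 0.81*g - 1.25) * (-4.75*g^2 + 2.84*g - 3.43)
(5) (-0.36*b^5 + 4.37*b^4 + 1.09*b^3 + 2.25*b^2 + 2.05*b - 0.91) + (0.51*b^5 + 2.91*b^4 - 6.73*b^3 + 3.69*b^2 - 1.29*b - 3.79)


(1) = -3*p^5 - 16*p^4 + 18*p^3 - 8*p^2 + 51*p - 27
(2) = 2.9841*c^5 - 3.787*c^4 - 21.0378*c^3 + 1.5506*c^2 - 0.9208*c - 1.3416
(3) = 2*m^5 + 7*m^4 + 14*m^3 + m^2 - 3*m - 1
(4) = -2.2325*g^5 - 6.4077*g^4 + 6.8646*g^3 - 1.9538*g^2 - 0.7717*g + 4.2875
(5) = 0.15*b^5 + 7.28*b^4 - 5.64*b^3 + 5.94*b^2 + 0.76*b - 4.7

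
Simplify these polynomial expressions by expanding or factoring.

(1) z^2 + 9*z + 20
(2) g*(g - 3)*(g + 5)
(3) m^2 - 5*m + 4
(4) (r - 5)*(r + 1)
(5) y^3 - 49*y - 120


(1) = (z + 4)*(z + 5)
(2) = g^3 + 2*g^2 - 15*g
(3) = (m - 4)*(m - 1)
(4) = r^2 - 4*r - 5
(5) = (y - 8)*(y + 3)*(y + 5)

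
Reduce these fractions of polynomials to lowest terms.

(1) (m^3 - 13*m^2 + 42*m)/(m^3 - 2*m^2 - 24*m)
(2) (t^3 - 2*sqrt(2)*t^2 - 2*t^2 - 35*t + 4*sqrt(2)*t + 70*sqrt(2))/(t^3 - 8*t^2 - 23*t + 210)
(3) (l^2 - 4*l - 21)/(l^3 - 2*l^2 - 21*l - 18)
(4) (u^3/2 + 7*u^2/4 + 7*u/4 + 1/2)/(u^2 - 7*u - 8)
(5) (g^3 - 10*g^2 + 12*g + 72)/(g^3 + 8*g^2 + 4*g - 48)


(1) = (m - 7)/(m + 4)
(2) = (t - 2*sqrt(2))/(t - 6)
(3) = (l - 7)/(l^2 - 5*l - 6)
(4) = (2*u^2 + 5*u + 2)/(4*u - 32)
(5) = (g^3 - 10*g^2 + 12*g + 72)/(g^3 + 8*g^2 + 4*g - 48)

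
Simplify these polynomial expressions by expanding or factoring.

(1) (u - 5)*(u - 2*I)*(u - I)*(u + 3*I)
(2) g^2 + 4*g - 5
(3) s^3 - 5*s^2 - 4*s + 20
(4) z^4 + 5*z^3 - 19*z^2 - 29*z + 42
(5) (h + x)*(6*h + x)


(1) = u^4 - 5*u^3 + 7*u^2 - 35*u - 6*I*u + 30*I
(2) = (g - 1)*(g + 5)
(3) = (s - 5)*(s - 2)*(s + 2)
(4) = (z - 3)*(z - 1)*(z + 2)*(z + 7)
(5) = 6*h^2 + 7*h*x + x^2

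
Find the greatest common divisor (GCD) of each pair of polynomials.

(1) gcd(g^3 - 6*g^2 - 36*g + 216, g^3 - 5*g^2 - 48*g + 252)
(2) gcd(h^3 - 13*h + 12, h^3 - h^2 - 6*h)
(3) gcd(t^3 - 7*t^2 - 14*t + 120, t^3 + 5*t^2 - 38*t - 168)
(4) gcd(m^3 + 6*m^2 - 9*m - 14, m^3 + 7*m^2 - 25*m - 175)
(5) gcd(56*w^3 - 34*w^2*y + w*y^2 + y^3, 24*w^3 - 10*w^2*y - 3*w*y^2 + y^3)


(1) = gcd((g - 6)^2*(g + 6), (g - 6)^2*(g + 7)) = g^2 - 12*g + 36
(2) = h - 3
(3) = t^2 - 2*t - 24
(4) = m + 7
(5) = gcd((-4*w + y)*(-2*w + y)*(7*w + y), (-4*w + y)*(-2*w + y)*(3*w + y)) = 8*w^2 - 6*w*y + y^2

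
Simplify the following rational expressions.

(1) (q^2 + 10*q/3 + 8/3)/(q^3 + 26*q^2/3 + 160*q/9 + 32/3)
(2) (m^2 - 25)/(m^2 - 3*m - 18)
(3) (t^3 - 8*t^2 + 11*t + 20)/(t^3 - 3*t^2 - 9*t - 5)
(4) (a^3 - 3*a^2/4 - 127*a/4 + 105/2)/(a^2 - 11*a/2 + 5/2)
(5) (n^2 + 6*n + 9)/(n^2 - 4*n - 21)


(1) = (3*q + 6)/(3*q^2 + 22*q + 24)
(2) = (m^2 - 25)/(m^2 - 3*m - 18)
(3) = (t - 4)/(t + 1)
(4) = (4*a^2 + 17*a - 42)/(4*a - 2)
(5) = (n + 3)/(n - 7)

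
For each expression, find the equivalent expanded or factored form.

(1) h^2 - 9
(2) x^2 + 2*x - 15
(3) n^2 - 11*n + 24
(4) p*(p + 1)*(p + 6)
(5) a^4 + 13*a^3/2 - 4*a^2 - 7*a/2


(1) = (h - 3)*(h + 3)
(2) = (x - 3)*(x + 5)
(3) = (n - 8)*(n - 3)
(4) = p^3 + 7*p^2 + 6*p
(5) = a*(a - 1)*(a + 1/2)*(a + 7)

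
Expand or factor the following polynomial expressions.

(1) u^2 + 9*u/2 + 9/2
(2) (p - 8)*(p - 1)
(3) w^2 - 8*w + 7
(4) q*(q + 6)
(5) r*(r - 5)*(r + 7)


(1) = (u + 3/2)*(u + 3)
(2) = p^2 - 9*p + 8
(3) = (w - 7)*(w - 1)
(4) = q^2 + 6*q
(5) = r^3 + 2*r^2 - 35*r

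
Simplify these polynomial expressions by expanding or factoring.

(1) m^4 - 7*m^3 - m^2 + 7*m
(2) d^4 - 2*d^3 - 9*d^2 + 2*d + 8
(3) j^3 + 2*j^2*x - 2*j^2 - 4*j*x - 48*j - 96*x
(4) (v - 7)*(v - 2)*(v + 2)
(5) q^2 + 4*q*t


(1) = m*(m - 7)*(m - 1)*(m + 1)
(2) = (d - 4)*(d - 1)*(d + 1)*(d + 2)
(3) = (j - 8)*(j + 6)*(j + 2*x)
(4) = v^3 - 7*v^2 - 4*v + 28
(5) = q*(q + 4*t)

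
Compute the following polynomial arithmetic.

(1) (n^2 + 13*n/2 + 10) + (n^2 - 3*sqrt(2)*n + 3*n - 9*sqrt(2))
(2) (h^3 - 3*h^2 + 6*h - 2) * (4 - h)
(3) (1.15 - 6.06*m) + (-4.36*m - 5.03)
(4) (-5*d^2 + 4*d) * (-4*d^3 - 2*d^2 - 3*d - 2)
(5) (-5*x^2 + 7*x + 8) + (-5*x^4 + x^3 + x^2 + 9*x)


(1) = 2*n^2 - 3*sqrt(2)*n + 19*n/2 - 9*sqrt(2) + 10
(2) = -h^4 + 7*h^3 - 18*h^2 + 26*h - 8
(3) = -10.42*m - 3.88
(4) = 20*d^5 - 6*d^4 + 7*d^3 - 2*d^2 - 8*d
(5) = -5*x^4 + x^3 - 4*x^2 + 16*x + 8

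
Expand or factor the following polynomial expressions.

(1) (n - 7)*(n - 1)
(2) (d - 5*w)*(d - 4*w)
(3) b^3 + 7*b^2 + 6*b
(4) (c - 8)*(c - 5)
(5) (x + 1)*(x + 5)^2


(1) = n^2 - 8*n + 7
(2) = d^2 - 9*d*w + 20*w^2
(3) = b*(b + 1)*(b + 6)
(4) = c^2 - 13*c + 40
(5) = x^3 + 11*x^2 + 35*x + 25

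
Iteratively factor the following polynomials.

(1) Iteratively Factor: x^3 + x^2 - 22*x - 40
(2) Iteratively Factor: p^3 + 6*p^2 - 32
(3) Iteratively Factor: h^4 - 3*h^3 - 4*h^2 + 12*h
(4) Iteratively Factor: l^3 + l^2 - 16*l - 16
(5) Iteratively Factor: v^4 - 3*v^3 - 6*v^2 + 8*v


(1) = (x + 2)*(x^2 - x - 20) = (x + 2)*(x + 4)*(x - 5)
(2) = (p - 2)*(p^2 + 8*p + 16) = (p - 2)*(p + 4)*(p + 4)
(3) = (h)*(h^3 - 3*h^2 - 4*h + 12) = h*(h - 2)*(h^2 - h - 6) = h*(h - 2)*(h + 2)*(h - 3)
(4) = (l + 4)*(l^2 - 3*l - 4) = (l - 4)*(l + 4)*(l + 1)
(5) = (v - 4)*(v^3 + v^2 - 2*v) = v*(v - 4)*(v^2 + v - 2) = v*(v - 4)*(v + 2)*(v - 1)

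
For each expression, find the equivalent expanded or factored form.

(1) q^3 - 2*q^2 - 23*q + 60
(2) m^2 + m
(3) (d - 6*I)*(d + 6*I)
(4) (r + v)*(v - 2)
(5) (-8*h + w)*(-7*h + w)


(1) = (q - 4)*(q - 3)*(q + 5)
(2) = m*(m + 1)
(3) = d^2 + 36
(4) = r*v - 2*r + v^2 - 2*v
(5) = 56*h^2 - 15*h*w + w^2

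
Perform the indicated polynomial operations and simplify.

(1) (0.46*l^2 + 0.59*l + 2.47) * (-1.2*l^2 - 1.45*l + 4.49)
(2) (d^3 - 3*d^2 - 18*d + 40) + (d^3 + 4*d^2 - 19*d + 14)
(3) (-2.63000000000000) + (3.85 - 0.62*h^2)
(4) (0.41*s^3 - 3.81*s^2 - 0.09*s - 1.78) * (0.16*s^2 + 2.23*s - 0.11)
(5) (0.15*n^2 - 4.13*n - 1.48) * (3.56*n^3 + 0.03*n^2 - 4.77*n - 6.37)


(1) = -0.552*l^4 - 1.375*l^3 - 1.7541*l^2 - 0.9324*l + 11.0903
(2) = 2*d^3 + d^2 - 37*d + 54
(3) = 1.22 - 0.62*h^2
(4) = 0.0656*s^5 + 0.3047*s^4 - 8.5558*s^3 - 0.0664*s^2 - 3.9595*s + 0.1958
(5) = 0.534*n^5 - 14.6983*n^4 - 6.1082*n^3 + 18.7002*n^2 + 33.3677*n + 9.4276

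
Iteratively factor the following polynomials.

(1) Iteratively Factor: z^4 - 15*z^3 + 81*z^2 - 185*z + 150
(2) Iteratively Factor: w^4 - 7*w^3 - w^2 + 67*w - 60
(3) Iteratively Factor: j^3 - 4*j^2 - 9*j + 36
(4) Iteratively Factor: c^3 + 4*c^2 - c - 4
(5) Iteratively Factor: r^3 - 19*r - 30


(1) = (z - 5)*(z^3 - 10*z^2 + 31*z - 30) = (z - 5)^2*(z^2 - 5*z + 6) = (z - 5)^2*(z - 3)*(z - 2)
(2) = (w - 5)*(w^3 - 2*w^2 - 11*w + 12) = (w - 5)*(w - 4)*(w^2 + 2*w - 3) = (w - 5)*(w - 4)*(w + 3)*(w - 1)
(3) = (j + 3)*(j^2 - 7*j + 12) = (j - 3)*(j + 3)*(j - 4)
(4) = (c - 1)*(c^2 + 5*c + 4) = (c - 1)*(c + 1)*(c + 4)
(5) = (r - 5)*(r^2 + 5*r + 6) = (r - 5)*(r + 2)*(r + 3)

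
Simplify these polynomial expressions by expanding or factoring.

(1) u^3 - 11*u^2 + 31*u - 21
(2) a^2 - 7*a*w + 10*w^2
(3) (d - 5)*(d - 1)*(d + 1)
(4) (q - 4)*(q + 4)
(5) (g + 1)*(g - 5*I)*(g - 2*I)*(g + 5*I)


(1) = (u - 7)*(u - 3)*(u - 1)
(2) = (a - 5*w)*(a - 2*w)
(3) = d^3 - 5*d^2 - d + 5
(4) = q^2 - 16
(5) = g^4 + g^3 - 2*I*g^3 + 25*g^2 - 2*I*g^2 + 25*g - 50*I*g - 50*I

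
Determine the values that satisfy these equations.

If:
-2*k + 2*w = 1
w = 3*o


Then:
k = w - 1/2
o = w/3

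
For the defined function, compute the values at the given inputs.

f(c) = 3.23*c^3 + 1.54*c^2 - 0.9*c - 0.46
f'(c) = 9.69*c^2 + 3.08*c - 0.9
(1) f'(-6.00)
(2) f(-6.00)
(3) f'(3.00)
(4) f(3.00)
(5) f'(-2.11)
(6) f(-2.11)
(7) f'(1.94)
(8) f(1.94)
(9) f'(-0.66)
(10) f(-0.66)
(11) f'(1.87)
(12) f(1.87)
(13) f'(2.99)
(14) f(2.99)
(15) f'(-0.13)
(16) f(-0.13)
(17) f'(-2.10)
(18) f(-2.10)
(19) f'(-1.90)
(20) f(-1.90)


(1) = 329.46
(2) = -637.30
(3) = 95.55
(4) = 97.91
(5) = 35.74
(6) = -22.05
(7) = 41.54
(8) = 27.17
(9) = 1.29
(10) = -0.12
(11) = 38.74
(12) = 24.36
(13) = 94.94
(14) = 96.96
(15) = -1.14
(16) = -0.32
(17) = 35.36
(18) = -21.69
(19) = 28.23
(20) = -15.35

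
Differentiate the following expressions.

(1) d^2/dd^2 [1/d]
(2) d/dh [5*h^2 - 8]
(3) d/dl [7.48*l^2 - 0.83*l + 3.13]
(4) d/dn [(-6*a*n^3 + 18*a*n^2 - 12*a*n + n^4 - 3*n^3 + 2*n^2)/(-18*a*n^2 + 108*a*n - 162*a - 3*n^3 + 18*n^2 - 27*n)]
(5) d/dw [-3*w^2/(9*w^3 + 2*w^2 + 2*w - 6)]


(1) = 2/d^3
(2) = 10*h
(3) = 14.96*l - 0.83
(4) = (-n*(4*a*n - 12*a + n^2 - 4*n + 3)*(6*a*n^2 - 18*a*n + 12*a - n^3 + 3*n^2 - 2*n) + (6*a*n^2 - 36*a*n + 54*a + n^3 - 6*n^2 + 9*n)*(18*a*n^2 - 36*a*n + 12*a - 4*n^3 + 9*n^2 - 4*n)/3)/(6*a*n^2 - 36*a*n + 54*a + n^3 - 6*n^2 + 9*n)^2
(5) = 3*w*(9*w^3 - 2*w + 12)/(81*w^6 + 36*w^5 + 40*w^4 - 100*w^3 - 20*w^2 - 24*w + 36)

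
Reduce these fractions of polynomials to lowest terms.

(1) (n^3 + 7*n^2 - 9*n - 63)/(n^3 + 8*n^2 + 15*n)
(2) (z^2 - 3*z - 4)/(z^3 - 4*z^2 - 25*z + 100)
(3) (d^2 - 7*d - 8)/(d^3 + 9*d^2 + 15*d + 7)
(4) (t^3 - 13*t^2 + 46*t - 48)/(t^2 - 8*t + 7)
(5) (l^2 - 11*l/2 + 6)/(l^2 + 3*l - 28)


(1) = (n^2 + 4*n - 21)/(n^2 + 5*n)
(2) = (z + 1)/(z^2 - 25)
(3) = (d - 8)/(d^2 + 8*d + 7)
(4) = (t^3 - 13*t^2 + 46*t - 48)/(t^2 - 8*t + 7)
(5) = (2*l - 3)/(2*l + 14)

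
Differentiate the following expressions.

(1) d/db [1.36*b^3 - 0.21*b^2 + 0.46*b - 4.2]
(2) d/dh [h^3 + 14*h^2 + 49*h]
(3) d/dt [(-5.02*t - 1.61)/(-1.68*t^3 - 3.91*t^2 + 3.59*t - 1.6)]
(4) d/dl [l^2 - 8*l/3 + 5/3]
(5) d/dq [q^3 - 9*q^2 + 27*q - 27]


(1) = 4.08*b^2 - 0.42*b + 0.46
(2) = 3*h^2 + 28*h + 49
(3) = (-16.8672*t^3 - 27.7426*t^2 - 12.5902*t + 13.8119)/(2.8224*t^6 + 13.1376*t^5 + 3.2257*t^4 - 22.6978*t^3 + 25.4001*t^2 - 11.488*t + 2.56)
(4) = 2*l - 8/3
(5) = 3*q^2 - 18*q + 27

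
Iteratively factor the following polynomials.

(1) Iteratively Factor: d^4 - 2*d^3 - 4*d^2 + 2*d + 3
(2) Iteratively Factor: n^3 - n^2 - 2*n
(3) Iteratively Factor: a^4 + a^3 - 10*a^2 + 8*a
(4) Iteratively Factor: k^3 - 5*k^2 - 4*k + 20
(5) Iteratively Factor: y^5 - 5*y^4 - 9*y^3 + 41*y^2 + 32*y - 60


(1) = (d - 3)*(d^3 + d^2 - d - 1) = (d - 3)*(d + 1)*(d^2 - 1) = (d - 3)*(d - 1)*(d + 1)*(d + 1)
(2) = (n - 2)*(n^2 + n) = (n - 2)*(n + 1)*(n)
(3) = (a - 1)*(a^3 + 2*a^2 - 8*a) = a*(a - 1)*(a^2 + 2*a - 8) = a*(a - 2)*(a - 1)*(a + 4)
(4) = (k + 2)*(k^2 - 7*k + 10) = (k - 2)*(k + 2)*(k - 5)
(5) = (y - 3)*(y^4 - 2*y^3 - 15*y^2 - 4*y + 20) = (y - 3)*(y + 2)*(y^3 - 4*y^2 - 7*y + 10) = (y - 3)*(y + 2)^2*(y^2 - 6*y + 5) = (y - 3)*(y - 1)*(y + 2)^2*(y - 5)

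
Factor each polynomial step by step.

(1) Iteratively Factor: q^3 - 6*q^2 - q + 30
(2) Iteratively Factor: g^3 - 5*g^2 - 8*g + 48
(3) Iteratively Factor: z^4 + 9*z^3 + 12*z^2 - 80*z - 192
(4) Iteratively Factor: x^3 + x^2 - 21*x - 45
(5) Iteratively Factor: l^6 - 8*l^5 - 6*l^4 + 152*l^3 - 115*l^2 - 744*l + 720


(1) = (q - 5)*(q^2 - q - 6) = (q - 5)*(q + 2)*(q - 3)
(2) = (g - 4)*(g^2 - g - 12) = (g - 4)*(g + 3)*(g - 4)
(3) = (z + 4)*(z^3 + 5*z^2 - 8*z - 48) = (z + 4)^2*(z^2 + z - 12) = (z - 3)*(z + 4)^2*(z + 4)
(4) = (x - 5)*(x^2 + 6*x + 9) = (x - 5)*(x + 3)*(x + 3)
(5) = (l - 4)*(l^5 - 4*l^4 - 22*l^3 + 64*l^2 + 141*l - 180) = (l - 4)*(l + 3)*(l^4 - 7*l^3 - l^2 + 67*l - 60) = (l - 4)*(l - 1)*(l + 3)*(l^3 - 6*l^2 - 7*l + 60) = (l - 4)^2*(l - 1)*(l + 3)*(l^2 - 2*l - 15) = (l - 5)*(l - 4)^2*(l - 1)*(l + 3)*(l + 3)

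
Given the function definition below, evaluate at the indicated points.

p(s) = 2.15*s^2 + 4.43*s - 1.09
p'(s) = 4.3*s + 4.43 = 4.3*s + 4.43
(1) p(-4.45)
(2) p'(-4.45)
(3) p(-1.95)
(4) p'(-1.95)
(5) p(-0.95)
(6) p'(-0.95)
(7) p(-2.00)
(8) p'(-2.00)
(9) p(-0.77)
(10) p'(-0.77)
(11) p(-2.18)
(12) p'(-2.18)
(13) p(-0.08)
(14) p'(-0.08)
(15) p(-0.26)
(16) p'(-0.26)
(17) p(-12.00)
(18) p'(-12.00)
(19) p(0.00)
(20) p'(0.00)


(1) = 21.77
(2) = -14.71
(3) = -1.55
(4) = -3.96
(5) = -3.36
(6) = 0.34
(7) = -1.35
(8) = -4.17
(9) = -3.23
(10) = 1.12
(11) = -0.53
(12) = -4.94
(13) = -1.43
(14) = 4.09
(15) = -2.10
(16) = 3.31
(17) = 255.35
(18) = -47.17
(19) = -1.09
(20) = 4.43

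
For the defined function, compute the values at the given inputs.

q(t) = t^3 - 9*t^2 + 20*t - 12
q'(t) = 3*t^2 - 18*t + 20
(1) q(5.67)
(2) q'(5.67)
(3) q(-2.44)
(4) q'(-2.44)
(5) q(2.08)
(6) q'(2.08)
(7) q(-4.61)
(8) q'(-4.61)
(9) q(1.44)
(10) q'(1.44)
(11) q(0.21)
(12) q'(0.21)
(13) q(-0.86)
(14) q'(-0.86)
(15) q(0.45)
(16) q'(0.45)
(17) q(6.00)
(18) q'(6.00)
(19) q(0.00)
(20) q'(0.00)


(1) = -5.66
(2) = 14.39
(3) = -128.91
(4) = 81.78
(5) = -0.34
(6) = -4.46
(7) = -393.44
(8) = 166.74
(9) = 1.12
(10) = 0.30
(11) = -8.19
(12) = 16.35
(13) = -36.49
(14) = 37.70
(15) = -4.73
(16) = 12.51
(17) = 0.00
(18) = 20.00
(19) = -12.00
(20) = 20.00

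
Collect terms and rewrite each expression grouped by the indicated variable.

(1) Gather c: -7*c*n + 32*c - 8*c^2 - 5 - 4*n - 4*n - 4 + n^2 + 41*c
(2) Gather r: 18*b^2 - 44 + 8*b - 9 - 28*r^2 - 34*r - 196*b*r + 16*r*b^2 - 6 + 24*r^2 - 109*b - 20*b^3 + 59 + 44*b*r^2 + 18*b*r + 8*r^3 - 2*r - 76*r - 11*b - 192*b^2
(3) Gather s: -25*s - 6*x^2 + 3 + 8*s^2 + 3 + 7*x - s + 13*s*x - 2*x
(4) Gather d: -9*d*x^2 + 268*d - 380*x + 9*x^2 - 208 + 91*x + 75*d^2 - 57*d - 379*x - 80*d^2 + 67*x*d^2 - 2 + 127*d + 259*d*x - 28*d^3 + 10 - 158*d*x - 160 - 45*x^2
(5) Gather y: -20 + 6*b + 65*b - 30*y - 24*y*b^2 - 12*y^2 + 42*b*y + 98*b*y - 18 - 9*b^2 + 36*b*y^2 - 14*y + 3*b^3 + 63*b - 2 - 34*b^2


(1) = -8*c^2 + c*(73 - 7*n) + n^2 - 8*n - 9
(2) = -20*b^3 - 174*b^2 - 112*b + 8*r^3 + r^2*(44*b - 4) + r*(16*b^2 - 178*b - 112)
(3) = 8*s^2 + s*(13*x - 26) - 6*x^2 + 5*x + 6
(4) = -28*d^3 + d^2*(67*x - 5) + d*(-9*x^2 + 101*x + 338) - 36*x^2 - 668*x - 360
(5) = 3*b^3 - 43*b^2 + 134*b + y^2*(36*b - 12) + y*(-24*b^2 + 140*b - 44) - 40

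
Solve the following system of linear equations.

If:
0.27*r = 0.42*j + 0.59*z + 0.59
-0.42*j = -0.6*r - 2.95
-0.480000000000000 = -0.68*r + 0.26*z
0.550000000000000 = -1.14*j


Then:
No Solution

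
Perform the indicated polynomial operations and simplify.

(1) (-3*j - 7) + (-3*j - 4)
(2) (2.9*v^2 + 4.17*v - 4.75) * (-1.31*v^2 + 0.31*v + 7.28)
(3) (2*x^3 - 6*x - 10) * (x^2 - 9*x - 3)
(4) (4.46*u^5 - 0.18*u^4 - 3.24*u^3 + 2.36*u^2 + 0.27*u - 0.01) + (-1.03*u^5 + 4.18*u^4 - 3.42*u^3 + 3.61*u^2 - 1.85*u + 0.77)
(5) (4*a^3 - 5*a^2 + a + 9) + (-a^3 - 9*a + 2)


(1) = -6*j - 11
(2) = -3.799*v^4 - 4.5637*v^3 + 28.6272*v^2 + 28.8851*v - 34.58
(3) = 2*x^5 - 18*x^4 - 12*x^3 + 44*x^2 + 108*x + 30
(4) = 3.43*u^5 + 4.0*u^4 - 6.66*u^3 + 5.97*u^2 - 1.58*u + 0.76
(5) = 3*a^3 - 5*a^2 - 8*a + 11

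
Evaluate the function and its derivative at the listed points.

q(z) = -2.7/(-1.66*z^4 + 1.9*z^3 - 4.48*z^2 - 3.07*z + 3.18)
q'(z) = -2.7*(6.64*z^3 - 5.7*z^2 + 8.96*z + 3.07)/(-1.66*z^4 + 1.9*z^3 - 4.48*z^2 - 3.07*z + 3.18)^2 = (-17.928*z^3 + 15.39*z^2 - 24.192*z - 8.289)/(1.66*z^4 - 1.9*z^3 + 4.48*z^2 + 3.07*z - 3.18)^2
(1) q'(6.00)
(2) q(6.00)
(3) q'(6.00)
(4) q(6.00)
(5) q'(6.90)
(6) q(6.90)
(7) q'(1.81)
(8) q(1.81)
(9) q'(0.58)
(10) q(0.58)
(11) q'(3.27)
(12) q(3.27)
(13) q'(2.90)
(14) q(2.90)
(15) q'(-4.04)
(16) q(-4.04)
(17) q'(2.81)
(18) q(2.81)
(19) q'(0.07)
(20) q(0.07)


(1) = -0.00
(2) = 0.00
(3) = -0.00
(4) = 0.00
(5) = -0.00
(6) = 0.00
(7) = -0.19
(8) = 0.11
(9) = -3651.31
(10) = -35.91
(11) = -0.02
(12) = 0.02
(13) = -0.03
(14) = 0.02
(15) = 0.00
(16) = 0.00
(17) = -0.03
(18) = 0.03
(19) = -1.14
(20) = -0.92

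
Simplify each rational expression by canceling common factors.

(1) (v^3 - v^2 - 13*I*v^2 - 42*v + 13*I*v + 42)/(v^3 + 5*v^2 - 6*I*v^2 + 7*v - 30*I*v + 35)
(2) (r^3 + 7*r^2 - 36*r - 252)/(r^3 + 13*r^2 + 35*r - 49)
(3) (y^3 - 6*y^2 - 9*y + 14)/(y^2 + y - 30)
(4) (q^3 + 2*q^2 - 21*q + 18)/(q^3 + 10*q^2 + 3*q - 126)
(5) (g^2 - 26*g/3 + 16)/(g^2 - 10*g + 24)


(1) = (v^2 + v*(-1 - 6*I) + 6*I)/(v^2 + v*(5 + I) + 5*I)
(2) = (r^2 - 36)/(r^2 + 6*r - 7)
(3) = (y^3 - 6*y^2 - 9*y + 14)/(y^2 + y - 30)
(4) = (q - 1)/(q + 7)
(5) = (3*g - 8)/(3*g - 12)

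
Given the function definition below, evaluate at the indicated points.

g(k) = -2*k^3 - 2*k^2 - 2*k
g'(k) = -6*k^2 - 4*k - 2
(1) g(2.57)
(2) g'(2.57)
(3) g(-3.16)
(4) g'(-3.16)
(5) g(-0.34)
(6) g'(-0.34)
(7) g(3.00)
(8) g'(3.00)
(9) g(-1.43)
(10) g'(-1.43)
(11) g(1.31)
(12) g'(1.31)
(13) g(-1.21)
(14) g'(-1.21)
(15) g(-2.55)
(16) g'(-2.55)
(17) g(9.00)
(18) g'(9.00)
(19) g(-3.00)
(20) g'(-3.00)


(1) = -52.30
(2) = -51.91
(3) = 49.46
(4) = -49.27
(5) = 0.53
(6) = -1.33
(7) = -78.00
(8) = -68.00
(9) = 4.62
(10) = -8.55
(11) = -10.55
(12) = -17.54
(13) = 3.03
(14) = -5.94
(15) = 25.26
(16) = -30.82
(17) = -1638.00
(18) = -524.00
(19) = 42.00
(20) = -44.00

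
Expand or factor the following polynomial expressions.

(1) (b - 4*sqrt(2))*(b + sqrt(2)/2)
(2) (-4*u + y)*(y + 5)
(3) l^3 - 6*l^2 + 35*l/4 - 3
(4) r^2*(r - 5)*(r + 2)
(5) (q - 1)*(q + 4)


(1) = b^2 - 7*sqrt(2)*b/2 - 4
(2) = -4*u*y - 20*u + y^2 + 5*y
(3) = (l - 4)*(l - 3/2)*(l - 1/2)
(4) = r^4 - 3*r^3 - 10*r^2
(5) = q^2 + 3*q - 4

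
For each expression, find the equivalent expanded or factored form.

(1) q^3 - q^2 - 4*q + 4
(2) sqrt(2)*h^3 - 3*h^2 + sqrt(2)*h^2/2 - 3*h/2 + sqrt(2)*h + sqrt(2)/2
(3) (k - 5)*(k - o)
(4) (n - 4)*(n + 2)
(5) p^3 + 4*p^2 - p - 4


(1) = (q - 2)*(q - 1)*(q + 2)
(2) = (h - sqrt(2))*(h - sqrt(2)/2)*(sqrt(2)*h + sqrt(2)/2)
(3) = k^2 - k*o - 5*k + 5*o
(4) = n^2 - 2*n - 8
(5) = (p - 1)*(p + 1)*(p + 4)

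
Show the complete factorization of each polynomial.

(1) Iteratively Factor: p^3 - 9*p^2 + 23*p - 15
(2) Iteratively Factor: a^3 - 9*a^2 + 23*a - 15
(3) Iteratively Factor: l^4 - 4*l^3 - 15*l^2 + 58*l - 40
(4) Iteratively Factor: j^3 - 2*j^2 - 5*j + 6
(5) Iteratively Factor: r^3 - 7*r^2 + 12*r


(1) = (p - 3)*(p^2 - 6*p + 5) = (p - 3)*(p - 1)*(p - 5)
(2) = (a - 5)*(a^2 - 4*a + 3) = (a - 5)*(a - 3)*(a - 1)
(3) = (l - 2)*(l^3 - 2*l^2 - 19*l + 20) = (l - 2)*(l - 1)*(l^2 - l - 20) = (l - 5)*(l - 2)*(l - 1)*(l + 4)
(4) = (j + 2)*(j^2 - 4*j + 3) = (j - 1)*(j + 2)*(j - 3)
(5) = (r - 4)*(r^2 - 3*r) = (r - 4)*(r - 3)*(r)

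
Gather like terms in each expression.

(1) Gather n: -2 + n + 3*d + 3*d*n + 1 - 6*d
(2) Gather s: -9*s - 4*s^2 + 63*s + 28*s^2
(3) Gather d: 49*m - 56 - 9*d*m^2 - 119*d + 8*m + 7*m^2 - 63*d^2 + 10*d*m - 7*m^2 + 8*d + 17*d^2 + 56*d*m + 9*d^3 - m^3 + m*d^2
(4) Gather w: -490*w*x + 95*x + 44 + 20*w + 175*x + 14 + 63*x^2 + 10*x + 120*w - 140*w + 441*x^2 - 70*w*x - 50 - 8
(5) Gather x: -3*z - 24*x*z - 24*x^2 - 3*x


(1) = -3*d + n*(3*d + 1) - 1
(2) = 24*s^2 + 54*s
(3) = 9*d^3 + d^2*(m - 46) + d*(-9*m^2 + 66*m - 111) - m^3 + 57*m - 56
(4) = -560*w*x + 504*x^2 + 280*x
(5) = -24*x^2 + x*(-24*z - 3) - 3*z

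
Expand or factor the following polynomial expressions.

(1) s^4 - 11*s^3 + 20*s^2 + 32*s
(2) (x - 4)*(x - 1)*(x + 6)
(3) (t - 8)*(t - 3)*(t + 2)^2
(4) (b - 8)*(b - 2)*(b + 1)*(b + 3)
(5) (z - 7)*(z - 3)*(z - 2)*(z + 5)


(1) = s*(s - 8)*(s - 4)*(s + 1)
(2) = x^3 + x^2 - 26*x + 24
(3) = t^4 - 7*t^3 - 16*t^2 + 52*t + 96
(4) = b^4 - 6*b^3 - 21*b^2 + 34*b + 48
(5) = z^4 - 7*z^3 - 19*z^2 + 163*z - 210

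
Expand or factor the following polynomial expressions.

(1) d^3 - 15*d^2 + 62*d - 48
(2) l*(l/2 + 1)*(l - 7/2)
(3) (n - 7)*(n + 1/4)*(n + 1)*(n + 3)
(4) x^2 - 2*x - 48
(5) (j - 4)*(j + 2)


(1) = (d - 8)*(d - 6)*(d - 1)
(2) = l^3/2 - 3*l^2/4 - 7*l/2
(3) = n^4 - 11*n^3/4 - 103*n^2/4 - 109*n/4 - 21/4
(4) = (x - 8)*(x + 6)
(5) = j^2 - 2*j - 8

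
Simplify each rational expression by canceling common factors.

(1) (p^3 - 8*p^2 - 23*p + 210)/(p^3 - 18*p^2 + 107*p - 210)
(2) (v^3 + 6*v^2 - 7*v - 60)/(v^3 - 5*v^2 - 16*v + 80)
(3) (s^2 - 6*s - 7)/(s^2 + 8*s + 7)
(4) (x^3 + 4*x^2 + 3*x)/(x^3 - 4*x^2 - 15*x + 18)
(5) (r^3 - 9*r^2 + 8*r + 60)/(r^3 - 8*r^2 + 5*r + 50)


(1) = (p + 5)/(p - 5)
(2) = (v^2 + 2*v - 15)/(v^2 - 9*v + 20)
(3) = (s - 7)/(s + 7)
(4) = (x^2 + x)/(x^2 - 7*x + 6)
(5) = (r - 6)/(r - 5)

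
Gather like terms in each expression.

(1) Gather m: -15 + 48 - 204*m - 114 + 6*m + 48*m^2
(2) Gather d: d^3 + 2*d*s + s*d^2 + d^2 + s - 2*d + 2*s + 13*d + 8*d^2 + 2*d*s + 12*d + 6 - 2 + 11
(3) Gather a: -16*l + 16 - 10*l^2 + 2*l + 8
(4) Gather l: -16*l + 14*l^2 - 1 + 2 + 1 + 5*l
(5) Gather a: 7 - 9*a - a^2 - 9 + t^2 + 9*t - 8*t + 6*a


(1) = 48*m^2 - 198*m - 81
(2) = d^3 + d^2*(s + 9) + d*(4*s + 23) + 3*s + 15
(3) = -10*l^2 - 14*l + 24
(4) = 14*l^2 - 11*l + 2
(5) = -a^2 - 3*a + t^2 + t - 2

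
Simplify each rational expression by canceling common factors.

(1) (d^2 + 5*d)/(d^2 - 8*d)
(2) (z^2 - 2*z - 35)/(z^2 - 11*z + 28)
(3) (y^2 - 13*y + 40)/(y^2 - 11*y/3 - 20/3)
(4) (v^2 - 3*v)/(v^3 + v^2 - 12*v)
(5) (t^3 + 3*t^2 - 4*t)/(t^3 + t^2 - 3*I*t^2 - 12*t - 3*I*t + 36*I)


(1) = (d + 5)/(d - 8)
(2) = (z + 5)/(z - 4)
(3) = (3*y - 24)/(3*y + 4)
(4) = 1/(v + 4)
(5) = (t^2 - t)/(t^2 + t*(-3 - 3*I) + 9*I)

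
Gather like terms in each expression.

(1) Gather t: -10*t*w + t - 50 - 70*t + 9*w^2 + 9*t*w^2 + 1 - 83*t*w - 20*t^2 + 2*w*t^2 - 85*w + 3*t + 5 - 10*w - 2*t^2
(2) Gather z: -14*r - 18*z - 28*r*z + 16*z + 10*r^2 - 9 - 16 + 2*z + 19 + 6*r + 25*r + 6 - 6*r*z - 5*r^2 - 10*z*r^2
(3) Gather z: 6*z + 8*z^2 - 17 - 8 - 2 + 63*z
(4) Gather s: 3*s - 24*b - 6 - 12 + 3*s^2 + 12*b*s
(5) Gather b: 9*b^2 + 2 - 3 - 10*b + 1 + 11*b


(1) = t^2*(2*w - 22) + t*(9*w^2 - 93*w - 66) + 9*w^2 - 95*w - 44
(2) = 5*r^2 + 17*r + z*(-10*r^2 - 34*r)
(3) = 8*z^2 + 69*z - 27
(4) = -24*b + 3*s^2 + s*(12*b + 3) - 18
(5) = 9*b^2 + b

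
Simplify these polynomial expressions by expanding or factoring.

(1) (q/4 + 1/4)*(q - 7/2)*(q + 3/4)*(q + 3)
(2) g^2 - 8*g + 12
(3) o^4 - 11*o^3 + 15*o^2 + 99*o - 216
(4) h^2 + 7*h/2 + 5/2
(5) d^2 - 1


(1) = q^4/4 + 5*q^3/16 - 85*q^2/32 - 75*q/16 - 63/32
(2) = (g - 6)*(g - 2)
(3) = (o - 8)*(o - 3)^2*(o + 3)
(4) = (h + 1)*(h + 5/2)
(5) = (d - 1)*(d + 1)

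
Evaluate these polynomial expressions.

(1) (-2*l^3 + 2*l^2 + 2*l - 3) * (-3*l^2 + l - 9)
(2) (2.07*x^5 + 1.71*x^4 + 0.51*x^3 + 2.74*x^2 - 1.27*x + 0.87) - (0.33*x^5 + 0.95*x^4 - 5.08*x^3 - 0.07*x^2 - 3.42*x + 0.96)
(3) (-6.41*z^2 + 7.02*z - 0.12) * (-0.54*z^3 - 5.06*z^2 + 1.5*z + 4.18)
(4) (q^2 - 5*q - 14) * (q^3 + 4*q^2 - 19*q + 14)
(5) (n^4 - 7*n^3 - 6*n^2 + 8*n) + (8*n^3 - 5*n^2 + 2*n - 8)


(1) = 6*l^5 - 8*l^4 + 14*l^3 - 7*l^2 - 21*l + 27
(2) = 1.74*x^5 + 0.76*x^4 + 5.59*x^3 + 2.81*x^2 + 2.15*x - 0.09
(3) = 3.4614*z^5 + 28.6438*z^4 - 45.0714*z^3 - 15.6566*z^2 + 29.1636*z - 0.5016
(4) = q^5 - q^4 - 53*q^3 + 53*q^2 + 196*q - 196
(5) = n^4 + n^3 - 11*n^2 + 10*n - 8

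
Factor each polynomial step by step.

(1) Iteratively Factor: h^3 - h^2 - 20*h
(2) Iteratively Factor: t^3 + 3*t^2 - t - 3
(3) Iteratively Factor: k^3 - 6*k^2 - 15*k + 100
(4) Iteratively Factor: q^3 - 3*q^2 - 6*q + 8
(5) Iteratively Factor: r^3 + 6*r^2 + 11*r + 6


(1) = (h)*(h^2 - h - 20) = h*(h - 5)*(h + 4)
(2) = (t + 1)*(t^2 + 2*t - 3) = (t + 1)*(t + 3)*(t - 1)
(3) = (k - 5)*(k^2 - k - 20) = (k - 5)*(k + 4)*(k - 5)
(4) = (q - 4)*(q^2 + q - 2) = (q - 4)*(q - 1)*(q + 2)
(5) = (r + 3)*(r^2 + 3*r + 2) = (r + 1)*(r + 3)*(r + 2)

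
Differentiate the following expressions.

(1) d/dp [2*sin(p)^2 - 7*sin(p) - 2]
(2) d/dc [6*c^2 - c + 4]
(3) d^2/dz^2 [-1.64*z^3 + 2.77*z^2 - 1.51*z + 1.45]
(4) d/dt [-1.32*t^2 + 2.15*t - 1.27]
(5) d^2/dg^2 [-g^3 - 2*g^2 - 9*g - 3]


(1) = (4*sin(p) - 7)*cos(p)
(2) = 12*c - 1
(3) = 5.54 - 9.84*z
(4) = 2.15 - 2.64*t
(5) = -6*g - 4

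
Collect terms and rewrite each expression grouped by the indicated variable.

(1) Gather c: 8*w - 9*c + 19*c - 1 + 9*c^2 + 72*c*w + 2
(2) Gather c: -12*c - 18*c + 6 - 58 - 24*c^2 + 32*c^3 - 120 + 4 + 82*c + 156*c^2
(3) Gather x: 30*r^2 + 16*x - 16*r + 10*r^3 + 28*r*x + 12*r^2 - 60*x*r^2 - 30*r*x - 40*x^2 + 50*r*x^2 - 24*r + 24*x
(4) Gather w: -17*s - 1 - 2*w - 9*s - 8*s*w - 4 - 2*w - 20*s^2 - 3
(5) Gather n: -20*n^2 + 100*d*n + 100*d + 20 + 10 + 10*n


(1) = 9*c^2 + c*(72*w + 10) + 8*w + 1
(2) = 32*c^3 + 132*c^2 + 52*c - 168
(3) = 10*r^3 + 42*r^2 - 40*r + x^2*(50*r - 40) + x*(-60*r^2 - 2*r + 40)
(4) = -20*s^2 - 26*s + w*(-8*s - 4) - 8
(5) = 100*d - 20*n^2 + n*(100*d + 10) + 30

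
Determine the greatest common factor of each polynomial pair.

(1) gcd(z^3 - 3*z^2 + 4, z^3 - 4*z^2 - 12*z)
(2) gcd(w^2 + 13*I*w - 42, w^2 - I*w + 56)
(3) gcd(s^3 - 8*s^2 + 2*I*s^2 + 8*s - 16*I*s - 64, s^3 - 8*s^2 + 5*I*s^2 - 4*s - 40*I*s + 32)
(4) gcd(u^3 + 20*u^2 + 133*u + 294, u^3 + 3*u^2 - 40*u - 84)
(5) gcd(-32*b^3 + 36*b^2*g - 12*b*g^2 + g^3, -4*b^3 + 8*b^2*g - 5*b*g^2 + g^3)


(1) = gcd((z - 2)^2*(z + 1), z*(z - 6)*(z + 2)) = 1
(2) = gcd((w + 6*I)*(w + 7*I), (w - 8*I)*(w + 7*I)) = w + 7*I
(3) = s^2 + s*(-8 + 4*I) - 32*I
(4) = gcd((u + 6)*(u + 7)^2, (u - 6)*(u + 2)*(u + 7)) = u + 7
(5) = gcd((-8*b + g)*(-2*b + g)^2, (-2*b + g)^2*(-b + g)) = 4*b^2 - 4*b*g + g^2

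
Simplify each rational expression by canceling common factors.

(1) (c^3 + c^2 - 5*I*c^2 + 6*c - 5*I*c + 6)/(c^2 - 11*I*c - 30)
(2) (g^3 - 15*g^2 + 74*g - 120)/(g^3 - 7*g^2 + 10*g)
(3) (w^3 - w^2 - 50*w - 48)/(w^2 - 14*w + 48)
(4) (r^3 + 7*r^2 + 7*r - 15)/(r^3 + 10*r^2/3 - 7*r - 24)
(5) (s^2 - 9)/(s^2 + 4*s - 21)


(1) = (c^2 + c*(1 + I) + I)/(c - 5*I)
(2) = (g^2 - 10*g + 24)/(g^2 - 2*g)
(3) = (w^2 + 7*w + 6)/(w - 6)
(4) = (3*r^2 + 12*r - 15)/(3*r^2 + r - 24)
(5) = (s + 3)/(s + 7)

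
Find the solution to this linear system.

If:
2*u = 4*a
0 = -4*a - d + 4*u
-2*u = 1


Then:
a = -1/4
d = -1
u = -1/2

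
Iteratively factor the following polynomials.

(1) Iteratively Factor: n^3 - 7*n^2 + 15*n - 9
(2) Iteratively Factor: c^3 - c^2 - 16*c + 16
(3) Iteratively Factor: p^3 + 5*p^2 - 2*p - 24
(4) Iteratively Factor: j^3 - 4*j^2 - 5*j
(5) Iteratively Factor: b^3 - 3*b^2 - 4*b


(1) = (n - 1)*(n^2 - 6*n + 9) = (n - 3)*(n - 1)*(n - 3)
(2) = (c - 1)*(c^2 - 16) = (c - 4)*(c - 1)*(c + 4)
(3) = (p - 2)*(p^2 + 7*p + 12) = (p - 2)*(p + 4)*(p + 3)
(4) = (j - 5)*(j^2 + j) = j*(j - 5)*(j + 1)
(5) = (b + 1)*(b^2 - 4*b) = b*(b + 1)*(b - 4)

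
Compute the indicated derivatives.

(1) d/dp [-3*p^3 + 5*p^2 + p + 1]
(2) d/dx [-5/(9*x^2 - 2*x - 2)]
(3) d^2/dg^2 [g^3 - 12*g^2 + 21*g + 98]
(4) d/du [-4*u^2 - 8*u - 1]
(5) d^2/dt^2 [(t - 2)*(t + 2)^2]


(1) = -9*p^2 + 10*p + 1
(2) = 10*(9*x - 1)/(-9*x^2 + 2*x + 2)^2
(3) = 6*g - 24
(4) = -8*u - 8
(5) = 6*t + 4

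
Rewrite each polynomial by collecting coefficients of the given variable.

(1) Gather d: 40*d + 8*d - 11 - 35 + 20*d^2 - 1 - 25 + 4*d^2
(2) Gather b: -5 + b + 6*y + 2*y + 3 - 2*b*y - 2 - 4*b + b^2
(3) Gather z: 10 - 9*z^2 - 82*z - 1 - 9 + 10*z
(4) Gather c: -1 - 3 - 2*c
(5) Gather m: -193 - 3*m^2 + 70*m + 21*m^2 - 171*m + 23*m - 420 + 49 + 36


(1) = 24*d^2 + 48*d - 72
(2) = b^2 + b*(-2*y - 3) + 8*y - 4
(3) = -9*z^2 - 72*z
(4) = -2*c - 4
(5) = 18*m^2 - 78*m - 528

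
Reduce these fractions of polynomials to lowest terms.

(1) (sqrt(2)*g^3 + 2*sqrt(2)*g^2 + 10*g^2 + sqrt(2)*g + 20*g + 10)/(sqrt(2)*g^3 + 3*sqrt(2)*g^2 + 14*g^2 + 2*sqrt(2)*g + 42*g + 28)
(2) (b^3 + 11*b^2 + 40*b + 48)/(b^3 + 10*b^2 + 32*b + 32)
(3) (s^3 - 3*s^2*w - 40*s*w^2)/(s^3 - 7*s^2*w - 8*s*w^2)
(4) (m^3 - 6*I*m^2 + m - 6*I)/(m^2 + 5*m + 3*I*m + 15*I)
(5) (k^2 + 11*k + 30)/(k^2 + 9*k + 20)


(1) = (sqrt(2)*g^2 + g*(sqrt(2) + 10) + 10)/(sqrt(2)*g^2 + g*(2*sqrt(2) + 14) + 28)
(2) = (b + 3)/(b + 2)
(3) = (s + 5*w)/(s + w)
(4) = (m^3 - 6*I*m^2 + m - 6*I)/(m^2 + m*(5 + 3*I) + 15*I)
(5) = (k + 6)/(k + 4)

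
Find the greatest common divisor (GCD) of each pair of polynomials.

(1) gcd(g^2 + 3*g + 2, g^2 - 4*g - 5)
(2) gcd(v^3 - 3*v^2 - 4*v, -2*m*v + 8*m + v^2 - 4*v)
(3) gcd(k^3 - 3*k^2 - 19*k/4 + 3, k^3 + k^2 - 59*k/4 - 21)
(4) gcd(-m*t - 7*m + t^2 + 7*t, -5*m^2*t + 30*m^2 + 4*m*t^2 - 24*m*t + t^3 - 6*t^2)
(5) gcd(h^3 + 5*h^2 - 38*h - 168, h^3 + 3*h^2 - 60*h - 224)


(1) = gcd((g + 1)*(g + 2), (g - 5)*(g + 1)) = g + 1
(2) = gcd(v*(v - 4)*(v + 1), (-2*m + v)*(v - 4)) = v - 4
(3) = gcd((k - 4)*(k - 1/2)*(k + 3/2), (k - 4)*(k + 3/2)*(k + 7/2)) = k^2 - 5*k/2 - 6
(4) = -m + t
(5) = h^2 + 11*h + 28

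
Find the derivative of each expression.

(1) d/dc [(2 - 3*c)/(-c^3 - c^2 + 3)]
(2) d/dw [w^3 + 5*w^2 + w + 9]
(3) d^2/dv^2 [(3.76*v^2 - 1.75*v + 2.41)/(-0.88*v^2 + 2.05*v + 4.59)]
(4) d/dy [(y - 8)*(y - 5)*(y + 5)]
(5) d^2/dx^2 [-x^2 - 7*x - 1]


(1) = (3*c^3 + 3*c^2 - c*(3*c - 2)*(3*c + 2) - 9)/(c^3 + c^2 - 3)^2
(2) = 3*w^2 + 10*w + 1
(3) = (-10.85568*v^3 - 102.322176*v^2 + 68.49744*v - 231.090356)/(0.681472*v^6 - 4.76256*v^5 + 0.431112*v^4 + 41.067035*v^3 - 2.248641*v^2 - 129.568815*v - 96.702579)
(4) = 3*y^2 - 16*y - 25
(5) = -2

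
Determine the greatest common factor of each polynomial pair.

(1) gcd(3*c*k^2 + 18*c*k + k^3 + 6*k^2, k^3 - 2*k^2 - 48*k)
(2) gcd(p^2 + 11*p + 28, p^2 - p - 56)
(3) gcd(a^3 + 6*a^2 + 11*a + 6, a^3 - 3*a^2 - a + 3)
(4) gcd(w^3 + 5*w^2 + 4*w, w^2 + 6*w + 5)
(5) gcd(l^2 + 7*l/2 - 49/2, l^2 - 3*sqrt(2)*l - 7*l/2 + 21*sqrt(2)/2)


(1) = gcd(k*(3*c + k)*(k + 6), k*(k - 8)*(k + 6)) = k^2 + 6*k
(2) = gcd((p + 4)*(p + 7), (p - 8)*(p + 7)) = p + 7
(3) = gcd((a + 1)*(a + 2)*(a + 3), (a - 3)*(a - 1)*(a + 1)) = a + 1
(4) = gcd(w*(w + 1)*(w + 4), (w + 1)*(w + 5)) = w + 1
(5) = gcd((l - 7/2)*(l + 7), (l - 7/2)*(l - 3*sqrt(2))) = l - 7/2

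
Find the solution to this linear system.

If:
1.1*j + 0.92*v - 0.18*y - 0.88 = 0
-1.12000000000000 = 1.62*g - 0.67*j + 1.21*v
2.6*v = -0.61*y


Then:
g = 0.324068462401796*y - 0.360493827160494
j = 0.35986013986014*y + 0.8
v = -0.234615384615385*y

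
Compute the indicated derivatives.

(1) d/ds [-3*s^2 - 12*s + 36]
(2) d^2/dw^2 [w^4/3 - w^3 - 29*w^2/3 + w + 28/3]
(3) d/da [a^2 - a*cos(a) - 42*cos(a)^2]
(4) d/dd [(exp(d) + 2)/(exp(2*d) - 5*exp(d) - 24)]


(1) = -6*s - 12
(2) = 4*w^2 - 6*w - 58/3
(3) = a*sin(a) + 2*a + 42*sin(2*a) - cos(a)
(4) = (-(exp(d) + 2)*(2*exp(d) - 5) + exp(2*d) - 5*exp(d) - 24)*exp(d)/(-exp(2*d) + 5*exp(d) + 24)^2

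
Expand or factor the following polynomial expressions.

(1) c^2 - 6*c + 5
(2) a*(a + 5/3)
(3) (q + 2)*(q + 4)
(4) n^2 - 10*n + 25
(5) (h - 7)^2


(1) = (c - 5)*(c - 1)
(2) = a^2 + 5*a/3
(3) = q^2 + 6*q + 8
(4) = (n - 5)^2
(5) = h^2 - 14*h + 49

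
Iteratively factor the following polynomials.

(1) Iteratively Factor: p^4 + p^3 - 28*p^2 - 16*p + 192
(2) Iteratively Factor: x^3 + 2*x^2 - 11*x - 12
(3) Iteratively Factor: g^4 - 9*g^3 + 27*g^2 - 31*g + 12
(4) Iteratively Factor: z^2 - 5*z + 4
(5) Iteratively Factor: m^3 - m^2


(1) = (p - 3)*(p^3 + 4*p^2 - 16*p - 64) = (p - 3)*(p + 4)*(p^2 - 16) = (p - 3)*(p + 4)^2*(p - 4)
(2) = (x + 1)*(x^2 + x - 12) = (x - 3)*(x + 1)*(x + 4)
(3) = (g - 1)*(g^3 - 8*g^2 + 19*g - 12) = (g - 4)*(g - 1)*(g^2 - 4*g + 3) = (g - 4)*(g - 1)^2*(g - 3)
(4) = (z - 1)*(z - 4)
(5) = (m)*(m^2 - m) = m^2*(m - 1)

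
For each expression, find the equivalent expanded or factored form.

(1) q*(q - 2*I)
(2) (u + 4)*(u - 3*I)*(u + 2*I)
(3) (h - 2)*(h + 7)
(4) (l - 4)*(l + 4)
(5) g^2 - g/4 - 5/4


(1) = q^2 - 2*I*q
(2) = u^3 + 4*u^2 - I*u^2 + 6*u - 4*I*u + 24
(3) = h^2 + 5*h - 14
(4) = l^2 - 16
(5) = (g - 5/4)*(g + 1)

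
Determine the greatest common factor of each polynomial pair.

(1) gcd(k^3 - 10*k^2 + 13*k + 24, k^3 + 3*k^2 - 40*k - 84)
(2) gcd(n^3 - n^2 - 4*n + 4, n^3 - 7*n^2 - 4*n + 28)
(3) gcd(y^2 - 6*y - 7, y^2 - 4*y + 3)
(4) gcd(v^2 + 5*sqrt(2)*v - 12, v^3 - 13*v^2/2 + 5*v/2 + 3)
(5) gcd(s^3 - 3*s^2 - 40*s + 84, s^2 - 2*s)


(1) = 1
(2) = gcd((n - 2)*(n - 1)*(n + 2), (n - 7)*(n - 2)*(n + 2)) = n^2 - 4
(3) = 1
(4) = 1
(5) = gcd((s - 7)*(s - 2)*(s + 6), s*(s - 2)) = s - 2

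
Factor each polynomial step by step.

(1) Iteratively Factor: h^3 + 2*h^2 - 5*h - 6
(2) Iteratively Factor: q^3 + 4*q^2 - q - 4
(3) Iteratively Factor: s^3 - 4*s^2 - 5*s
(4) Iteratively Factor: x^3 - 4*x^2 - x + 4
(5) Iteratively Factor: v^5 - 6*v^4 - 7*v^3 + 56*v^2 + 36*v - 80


(1) = (h - 2)*(h^2 + 4*h + 3) = (h - 2)*(h + 1)*(h + 3)
(2) = (q - 1)*(q^2 + 5*q + 4) = (q - 1)*(q + 1)*(q + 4)
(3) = (s - 5)*(s^2 + s) = s*(s - 5)*(s + 1)
(4) = (x + 1)*(x^2 - 5*x + 4) = (x - 1)*(x + 1)*(x - 4)
(5) = (v - 5)*(v^4 - v^3 - 12*v^2 - 4*v + 16) = (v - 5)*(v - 4)*(v^3 + 3*v^2 - 4) = (v - 5)*(v - 4)*(v + 2)*(v^2 + v - 2) = (v - 5)*(v - 4)*(v - 1)*(v + 2)*(v + 2)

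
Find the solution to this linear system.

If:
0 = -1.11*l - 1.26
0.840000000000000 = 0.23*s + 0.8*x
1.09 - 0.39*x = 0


Then:
l = -1.14
s = -6.07
x = 2.79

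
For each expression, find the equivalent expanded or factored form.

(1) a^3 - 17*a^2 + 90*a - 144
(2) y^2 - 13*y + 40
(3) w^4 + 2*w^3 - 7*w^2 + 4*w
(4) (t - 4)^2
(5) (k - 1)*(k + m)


(1) = (a - 8)*(a - 6)*(a - 3)
(2) = (y - 8)*(y - 5)
(3) = w*(w - 1)^2*(w + 4)
(4) = t^2 - 8*t + 16
(5) = k^2 + k*m - k - m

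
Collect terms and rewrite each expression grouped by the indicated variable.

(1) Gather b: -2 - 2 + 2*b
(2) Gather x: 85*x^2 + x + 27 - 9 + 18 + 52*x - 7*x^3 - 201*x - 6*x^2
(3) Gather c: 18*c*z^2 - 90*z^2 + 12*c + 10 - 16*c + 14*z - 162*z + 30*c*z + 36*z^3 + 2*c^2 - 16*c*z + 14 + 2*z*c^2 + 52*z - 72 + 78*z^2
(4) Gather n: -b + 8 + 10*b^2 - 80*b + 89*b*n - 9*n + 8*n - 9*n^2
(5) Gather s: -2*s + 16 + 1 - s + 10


(1) = 2*b - 4
(2) = -7*x^3 + 79*x^2 - 148*x + 36
(3) = c^2*(2*z + 2) + c*(18*z^2 + 14*z - 4) + 36*z^3 - 12*z^2 - 96*z - 48
(4) = 10*b^2 - 81*b - 9*n^2 + n*(89*b - 1) + 8
(5) = 27 - 3*s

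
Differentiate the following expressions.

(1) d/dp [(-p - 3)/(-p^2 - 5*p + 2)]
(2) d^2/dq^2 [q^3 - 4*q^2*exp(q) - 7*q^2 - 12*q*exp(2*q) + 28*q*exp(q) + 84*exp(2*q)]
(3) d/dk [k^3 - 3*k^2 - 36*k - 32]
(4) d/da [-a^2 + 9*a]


(1) = (p^2 + 5*p - (p + 3)*(2*p + 5) - 2)/(p^2 + 5*p - 2)^2
(2) = -4*q^2*exp(q) - 48*q*exp(2*q) + 12*q*exp(q) + 6*q + 288*exp(2*q) + 48*exp(q) - 14
(3) = 3*k^2 - 6*k - 36
(4) = 9 - 2*a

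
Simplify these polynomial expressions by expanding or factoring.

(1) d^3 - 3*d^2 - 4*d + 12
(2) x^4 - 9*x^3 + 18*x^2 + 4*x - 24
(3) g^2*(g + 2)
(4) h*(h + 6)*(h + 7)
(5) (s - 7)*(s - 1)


(1) = (d - 3)*(d - 2)*(d + 2)
(2) = (x - 6)*(x - 2)^2*(x + 1)
(3) = g^3 + 2*g^2
(4) = h^3 + 13*h^2 + 42*h
(5) = s^2 - 8*s + 7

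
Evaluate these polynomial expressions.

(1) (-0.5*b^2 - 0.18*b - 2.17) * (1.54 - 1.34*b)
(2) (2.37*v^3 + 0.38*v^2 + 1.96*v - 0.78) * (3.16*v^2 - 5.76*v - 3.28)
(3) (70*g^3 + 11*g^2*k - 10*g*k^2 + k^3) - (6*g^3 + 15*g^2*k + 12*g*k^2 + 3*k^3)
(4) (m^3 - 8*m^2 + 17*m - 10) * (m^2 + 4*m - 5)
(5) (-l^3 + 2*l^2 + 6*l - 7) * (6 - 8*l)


(1) = 0.67*b^3 - 0.5288*b^2 + 2.6306*b - 3.3418
(2) = 7.4892*v^5 - 12.4504*v^4 - 3.7688*v^3 - 15.0008*v^2 - 1.936*v + 2.5584
(3) = 64*g^3 - 4*g^2*k - 22*g*k^2 - 2*k^3
(4) = m^5 - 4*m^4 - 20*m^3 + 98*m^2 - 125*m + 50
(5) = 8*l^4 - 22*l^3 - 36*l^2 + 92*l - 42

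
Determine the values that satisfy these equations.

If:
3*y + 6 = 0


Then:
y = -2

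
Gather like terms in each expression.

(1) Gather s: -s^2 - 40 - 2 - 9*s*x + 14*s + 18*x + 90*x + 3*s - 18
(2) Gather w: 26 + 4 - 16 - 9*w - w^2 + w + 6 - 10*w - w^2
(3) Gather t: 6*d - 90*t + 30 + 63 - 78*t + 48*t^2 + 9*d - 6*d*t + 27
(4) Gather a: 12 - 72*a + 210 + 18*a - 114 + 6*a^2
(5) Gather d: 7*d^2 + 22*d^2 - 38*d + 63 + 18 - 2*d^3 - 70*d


(1) = -s^2 + s*(17 - 9*x) + 108*x - 60
(2) = -2*w^2 - 18*w + 20
(3) = 15*d + 48*t^2 + t*(-6*d - 168) + 120
(4) = 6*a^2 - 54*a + 108
(5) = -2*d^3 + 29*d^2 - 108*d + 81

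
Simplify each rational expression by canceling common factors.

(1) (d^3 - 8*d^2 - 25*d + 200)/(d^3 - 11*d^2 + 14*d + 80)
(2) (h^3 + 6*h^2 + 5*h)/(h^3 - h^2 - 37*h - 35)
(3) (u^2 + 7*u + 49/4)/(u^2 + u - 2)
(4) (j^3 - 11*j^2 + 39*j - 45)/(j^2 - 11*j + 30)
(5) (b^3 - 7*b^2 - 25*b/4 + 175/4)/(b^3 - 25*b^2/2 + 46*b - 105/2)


(1) = (d + 5)/(d + 2)
(2) = h/(h - 7)
(3) = (4*u^2 + 28*u + 49)/(4*u^2 + 4*u - 8)
(4) = (j^2 - 6*j + 9)/(j - 6)
(5) = (2*b + 5)/(2*b - 6)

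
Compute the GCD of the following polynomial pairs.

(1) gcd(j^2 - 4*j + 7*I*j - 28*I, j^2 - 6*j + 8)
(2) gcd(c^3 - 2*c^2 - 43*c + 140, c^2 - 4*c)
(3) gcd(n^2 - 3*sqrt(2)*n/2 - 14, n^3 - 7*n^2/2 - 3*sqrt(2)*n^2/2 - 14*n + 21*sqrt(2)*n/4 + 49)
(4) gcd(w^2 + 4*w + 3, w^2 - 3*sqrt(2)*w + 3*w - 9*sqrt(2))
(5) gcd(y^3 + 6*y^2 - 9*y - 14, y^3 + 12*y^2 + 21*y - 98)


(1) = j - 4
(2) = gcd((c - 5)*(c - 4)*(c + 7), c*(c - 4)) = c - 4
(3) = n^2 - 3*sqrt(2)*n/2 - 14
(4) = gcd((w + 1)*(w + 3), (w + 3)*(w - 3*sqrt(2))) = w + 3
(5) = y^2 + 5*y - 14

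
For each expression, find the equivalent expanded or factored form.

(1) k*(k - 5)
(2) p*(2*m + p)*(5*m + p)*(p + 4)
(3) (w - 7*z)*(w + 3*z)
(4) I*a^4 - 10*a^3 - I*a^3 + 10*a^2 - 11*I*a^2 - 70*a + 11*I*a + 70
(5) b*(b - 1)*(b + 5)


(1) = k^2 - 5*k
(2) = 10*m^2*p^2 + 40*m^2*p + 7*m*p^3 + 28*m*p^2 + p^4 + 4*p^3
(3) = w^2 - 4*w*z - 21*z^2
(4) = (a - 2*I)*(a + 5*I)*(a + 7*I)*(I*a - I)
(5) = b^3 + 4*b^2 - 5*b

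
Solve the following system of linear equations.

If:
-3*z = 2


Then:
z = -2/3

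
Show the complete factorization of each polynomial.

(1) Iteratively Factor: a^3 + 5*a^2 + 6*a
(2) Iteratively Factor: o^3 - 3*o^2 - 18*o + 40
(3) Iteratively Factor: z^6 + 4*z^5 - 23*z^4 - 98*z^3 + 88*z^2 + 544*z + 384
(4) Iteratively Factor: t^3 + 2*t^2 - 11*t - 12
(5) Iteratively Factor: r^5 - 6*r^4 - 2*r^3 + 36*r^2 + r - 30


(1) = (a)*(a^2 + 5*a + 6) = a*(a + 2)*(a + 3)
(2) = (o + 4)*(o^2 - 7*o + 10) = (o - 5)*(o + 4)*(o - 2)
(3) = (z + 4)*(z^5 - 23*z^3 - 6*z^2 + 112*z + 96) = (z - 4)*(z + 4)*(z^4 + 4*z^3 - 7*z^2 - 34*z - 24) = (z - 4)*(z + 2)*(z + 4)*(z^3 + 2*z^2 - 11*z - 12) = (z - 4)*(z - 3)*(z + 2)*(z + 4)*(z^2 + 5*z + 4) = (z - 4)*(z - 3)*(z + 1)*(z + 2)*(z + 4)*(z + 4)
(4) = (t + 1)*(t^2 + t - 12) = (t - 3)*(t + 1)*(t + 4)
(5) = (r - 1)*(r^4 - 5*r^3 - 7*r^2 + 29*r + 30) = (r - 3)*(r - 1)*(r^3 - 2*r^2 - 13*r - 10) = (r - 5)*(r - 3)*(r - 1)*(r^2 + 3*r + 2) = (r - 5)*(r - 3)*(r - 1)*(r + 2)*(r + 1)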